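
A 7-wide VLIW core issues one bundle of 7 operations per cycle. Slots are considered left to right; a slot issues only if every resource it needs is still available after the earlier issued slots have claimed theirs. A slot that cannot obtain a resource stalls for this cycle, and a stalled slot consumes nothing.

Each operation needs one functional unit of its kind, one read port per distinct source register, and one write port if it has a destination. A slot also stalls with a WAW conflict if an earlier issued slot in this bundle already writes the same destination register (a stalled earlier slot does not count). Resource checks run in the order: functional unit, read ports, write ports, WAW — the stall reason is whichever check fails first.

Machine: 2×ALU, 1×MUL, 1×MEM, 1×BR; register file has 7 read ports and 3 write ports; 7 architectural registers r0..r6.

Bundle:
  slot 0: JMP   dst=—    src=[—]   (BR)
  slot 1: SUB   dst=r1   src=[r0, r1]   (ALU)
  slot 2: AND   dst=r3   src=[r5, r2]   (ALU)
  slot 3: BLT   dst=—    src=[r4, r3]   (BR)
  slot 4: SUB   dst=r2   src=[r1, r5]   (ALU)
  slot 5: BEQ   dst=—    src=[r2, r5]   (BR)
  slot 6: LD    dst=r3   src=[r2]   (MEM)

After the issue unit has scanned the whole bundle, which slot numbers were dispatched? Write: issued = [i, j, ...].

issued = [0, 1, 2]

slot 0 (BR): ISSUE — free A2,Mu1,Ld1,B0 rp7 wp3
slot 1 (ALU): ISSUE — free A1,Mu1,Ld1,B0 rp5 wp2
slot 2 (ALU): ISSUE — free A0,Mu1,Ld1,B0 rp3 wp1
slot 3 (BR): stall FU — free A0,Mu1,Ld1,B0 rp3 wp1
slot 4 (ALU): stall FU — free A0,Mu1,Ld1,B0 rp3 wp1
slot 5 (BR): stall FU — free A0,Mu1,Ld1,B0 rp3 wp1
slot 6 (MEM): stall WAW — free A0,Mu1,Ld1,B0 rp3 wp1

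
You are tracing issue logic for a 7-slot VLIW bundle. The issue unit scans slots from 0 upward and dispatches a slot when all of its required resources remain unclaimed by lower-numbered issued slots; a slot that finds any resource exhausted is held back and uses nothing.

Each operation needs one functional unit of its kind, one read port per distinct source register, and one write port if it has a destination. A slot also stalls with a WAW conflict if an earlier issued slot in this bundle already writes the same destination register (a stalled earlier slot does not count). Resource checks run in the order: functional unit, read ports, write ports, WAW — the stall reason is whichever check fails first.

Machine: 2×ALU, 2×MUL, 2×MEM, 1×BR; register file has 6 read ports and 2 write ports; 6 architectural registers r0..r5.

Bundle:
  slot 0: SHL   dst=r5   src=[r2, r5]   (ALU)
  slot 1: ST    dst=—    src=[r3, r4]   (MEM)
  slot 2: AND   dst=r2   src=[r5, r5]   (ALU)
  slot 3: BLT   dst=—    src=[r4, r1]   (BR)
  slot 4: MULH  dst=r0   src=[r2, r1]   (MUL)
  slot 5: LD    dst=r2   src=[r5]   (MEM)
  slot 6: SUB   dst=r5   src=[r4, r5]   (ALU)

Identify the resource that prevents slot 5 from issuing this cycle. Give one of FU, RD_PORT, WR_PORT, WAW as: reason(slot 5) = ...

reason(slot 5) = WR_PORT

slot 0 (ALU): ISSUE — free A1,Mu2,Ld2,B1 rp4 wp1
slot 1 (MEM): ISSUE — free A1,Mu2,Ld1,B1 rp2 wp1
slot 2 (ALU): ISSUE — free A0,Mu2,Ld1,B1 rp1 wp0
slot 3 (BR): stall RD_PORT — free A0,Mu2,Ld1,B1 rp1 wp0
slot 4 (MUL): stall RD_PORT — free A0,Mu2,Ld1,B1 rp1 wp0
slot 5 (MEM): stall WR_PORT — free A0,Mu2,Ld1,B1 rp1 wp0
slot 6 (ALU): stall FU — free A0,Mu2,Ld1,B1 rp1 wp0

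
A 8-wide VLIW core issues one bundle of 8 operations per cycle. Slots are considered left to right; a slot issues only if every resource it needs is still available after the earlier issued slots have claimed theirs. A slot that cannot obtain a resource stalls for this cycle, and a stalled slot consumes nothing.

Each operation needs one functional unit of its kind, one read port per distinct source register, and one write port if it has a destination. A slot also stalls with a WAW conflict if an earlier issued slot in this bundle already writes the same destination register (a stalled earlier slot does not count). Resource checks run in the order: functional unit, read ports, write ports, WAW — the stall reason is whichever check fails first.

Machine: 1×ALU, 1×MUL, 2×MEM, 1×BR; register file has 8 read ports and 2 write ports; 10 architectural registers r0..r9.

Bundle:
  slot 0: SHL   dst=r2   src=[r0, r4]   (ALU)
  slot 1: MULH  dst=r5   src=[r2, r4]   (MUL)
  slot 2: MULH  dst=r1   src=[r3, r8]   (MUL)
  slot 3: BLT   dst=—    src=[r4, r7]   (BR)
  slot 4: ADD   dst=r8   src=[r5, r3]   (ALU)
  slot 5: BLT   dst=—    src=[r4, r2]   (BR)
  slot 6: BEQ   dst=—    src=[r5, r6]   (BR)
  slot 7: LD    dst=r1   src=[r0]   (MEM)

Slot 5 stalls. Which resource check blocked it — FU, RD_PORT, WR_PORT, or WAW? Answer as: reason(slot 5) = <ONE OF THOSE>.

reason(slot 5) = FU

  0. ALU→r2 ⇒ go  {0A/1Mu/2Ld/1B | 6r 1w}
  1. MUL→r5 ⇒ go  {0A/0Mu/2Ld/1B | 4r 0w}
  2. MUL→r1 ⇒ no(FU)  {0A/0Mu/2Ld/1B | 4r 0w}
  3. BR ⇒ go  {0A/0Mu/2Ld/0B | 2r 0w}
  4. ALU→r8 ⇒ no(FU)  {0A/0Mu/2Ld/0B | 2r 0w}
  5. BR ⇒ no(FU)  {0A/0Mu/2Ld/0B | 2r 0w}
  6. BR ⇒ no(FU)  {0A/0Mu/2Ld/0B | 2r 0w}
  7. MEM→r1 ⇒ no(WR_PORT)  {0A/0Mu/2Ld/0B | 2r 0w}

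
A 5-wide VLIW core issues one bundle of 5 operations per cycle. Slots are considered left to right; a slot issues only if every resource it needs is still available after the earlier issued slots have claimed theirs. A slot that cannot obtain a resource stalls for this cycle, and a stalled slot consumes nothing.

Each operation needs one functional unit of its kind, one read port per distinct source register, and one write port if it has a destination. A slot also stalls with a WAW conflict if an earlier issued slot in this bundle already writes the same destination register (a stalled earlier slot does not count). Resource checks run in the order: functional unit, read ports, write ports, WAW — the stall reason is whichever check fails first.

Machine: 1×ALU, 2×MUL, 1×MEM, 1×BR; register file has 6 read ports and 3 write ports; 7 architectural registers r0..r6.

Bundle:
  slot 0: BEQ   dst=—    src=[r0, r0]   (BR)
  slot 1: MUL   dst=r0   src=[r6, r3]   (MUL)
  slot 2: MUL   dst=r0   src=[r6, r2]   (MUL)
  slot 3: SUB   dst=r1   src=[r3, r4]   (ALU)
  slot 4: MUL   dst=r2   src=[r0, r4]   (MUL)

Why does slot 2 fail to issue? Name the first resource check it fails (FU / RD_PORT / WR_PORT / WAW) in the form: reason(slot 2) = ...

#0 BR src=r0,r0 dispatched  <A:1 Mu:2 Ld:1 B:0 rd:5 wr:3>
#1 MUL src=r6,r3 dispatched  <A:1 Mu:1 Ld:1 B:0 rd:3 wr:2>
#2 MUL src=r6,r2 held:WAW  <A:1 Mu:1 Ld:1 B:0 rd:3 wr:2>
#3 ALU src=r3,r4 dispatched  <A:0 Mu:1 Ld:1 B:0 rd:1 wr:1>
#4 MUL src=r0,r4 held:RD_PORT  <A:0 Mu:1 Ld:1 B:0 rd:1 wr:1>

reason(slot 2) = WAW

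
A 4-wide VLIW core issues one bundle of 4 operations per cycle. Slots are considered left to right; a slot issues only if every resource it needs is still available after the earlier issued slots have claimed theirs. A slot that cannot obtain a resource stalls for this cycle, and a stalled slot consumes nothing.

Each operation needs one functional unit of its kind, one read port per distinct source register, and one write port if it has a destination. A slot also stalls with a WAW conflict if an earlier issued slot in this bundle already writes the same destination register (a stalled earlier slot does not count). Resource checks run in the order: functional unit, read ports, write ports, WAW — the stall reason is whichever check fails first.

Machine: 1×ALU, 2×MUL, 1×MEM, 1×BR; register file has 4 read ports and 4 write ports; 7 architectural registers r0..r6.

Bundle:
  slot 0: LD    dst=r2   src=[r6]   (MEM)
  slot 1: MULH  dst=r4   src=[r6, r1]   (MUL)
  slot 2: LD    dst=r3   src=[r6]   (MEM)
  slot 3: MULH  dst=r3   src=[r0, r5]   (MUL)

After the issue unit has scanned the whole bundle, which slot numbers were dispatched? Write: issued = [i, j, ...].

issued = [0, 1]

#0 MEM src=r6 dispatched  <A:1 Mu:2 Ld:0 B:1 rd:3 wr:3>
#1 MUL src=r6,r1 dispatched  <A:1 Mu:1 Ld:0 B:1 rd:1 wr:2>
#2 MEM src=r6 held:FU  <A:1 Mu:1 Ld:0 B:1 rd:1 wr:2>
#3 MUL src=r0,r5 held:RD_PORT  <A:1 Mu:1 Ld:0 B:1 rd:1 wr:2>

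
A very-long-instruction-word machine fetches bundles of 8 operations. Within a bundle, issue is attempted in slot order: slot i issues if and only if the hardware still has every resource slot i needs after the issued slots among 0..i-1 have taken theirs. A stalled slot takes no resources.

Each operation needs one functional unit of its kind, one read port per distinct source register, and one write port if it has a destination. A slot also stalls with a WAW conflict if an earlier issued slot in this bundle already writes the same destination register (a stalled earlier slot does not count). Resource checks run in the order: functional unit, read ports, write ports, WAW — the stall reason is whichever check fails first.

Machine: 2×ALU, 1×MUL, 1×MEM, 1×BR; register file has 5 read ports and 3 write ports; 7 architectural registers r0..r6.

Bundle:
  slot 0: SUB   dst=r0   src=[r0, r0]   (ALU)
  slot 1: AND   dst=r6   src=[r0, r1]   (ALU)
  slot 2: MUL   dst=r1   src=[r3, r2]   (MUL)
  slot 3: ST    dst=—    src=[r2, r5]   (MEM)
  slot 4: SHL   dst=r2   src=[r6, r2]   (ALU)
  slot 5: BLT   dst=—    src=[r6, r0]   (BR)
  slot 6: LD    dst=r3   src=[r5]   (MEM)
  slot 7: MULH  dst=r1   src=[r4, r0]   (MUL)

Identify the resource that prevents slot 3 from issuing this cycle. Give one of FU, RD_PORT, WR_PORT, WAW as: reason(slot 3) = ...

reason(slot 3) = RD_PORT

  0. ALU→r0 ⇒ go  {1A/1Mu/1Ld/1B | 4r 2w}
  1. ALU→r6 ⇒ go  {0A/1Mu/1Ld/1B | 2r 1w}
  2. MUL→r1 ⇒ go  {0A/0Mu/1Ld/1B | 0r 0w}
  3. MEM ⇒ no(RD_PORT)  {0A/0Mu/1Ld/1B | 0r 0w}
  4. ALU→r2 ⇒ no(FU)  {0A/0Mu/1Ld/1B | 0r 0w}
  5. BR ⇒ no(RD_PORT)  {0A/0Mu/1Ld/1B | 0r 0w}
  6. MEM→r3 ⇒ no(RD_PORT)  {0A/0Mu/1Ld/1B | 0r 0w}
  7. MUL→r1 ⇒ no(FU)  {0A/0Mu/1Ld/1B | 0r 0w}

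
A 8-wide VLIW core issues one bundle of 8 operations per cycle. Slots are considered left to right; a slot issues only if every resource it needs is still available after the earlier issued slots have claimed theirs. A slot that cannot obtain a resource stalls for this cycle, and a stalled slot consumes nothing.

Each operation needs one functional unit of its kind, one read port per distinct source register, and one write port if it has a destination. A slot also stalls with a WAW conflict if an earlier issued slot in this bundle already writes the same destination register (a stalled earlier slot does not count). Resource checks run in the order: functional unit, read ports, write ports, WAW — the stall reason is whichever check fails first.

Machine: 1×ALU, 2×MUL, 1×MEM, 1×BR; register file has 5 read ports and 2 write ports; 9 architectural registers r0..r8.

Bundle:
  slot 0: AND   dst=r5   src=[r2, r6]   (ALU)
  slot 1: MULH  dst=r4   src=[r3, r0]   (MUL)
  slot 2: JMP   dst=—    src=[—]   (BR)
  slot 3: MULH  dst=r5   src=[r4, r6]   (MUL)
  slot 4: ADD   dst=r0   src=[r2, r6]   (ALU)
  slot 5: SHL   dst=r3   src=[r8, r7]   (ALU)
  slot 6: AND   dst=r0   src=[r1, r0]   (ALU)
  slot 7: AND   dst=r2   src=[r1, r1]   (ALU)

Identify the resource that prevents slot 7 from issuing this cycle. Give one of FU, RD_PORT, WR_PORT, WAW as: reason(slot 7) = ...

  0. ALU→r5 ⇒ go  {0A/2Mu/1Ld/1B | 3r 1w}
  1. MUL→r4 ⇒ go  {0A/1Mu/1Ld/1B | 1r 0w}
  2. BR ⇒ go  {0A/1Mu/1Ld/0B | 1r 0w}
  3. MUL→r5 ⇒ no(RD_PORT)  {0A/1Mu/1Ld/0B | 1r 0w}
  4. ALU→r0 ⇒ no(FU)  {0A/1Mu/1Ld/0B | 1r 0w}
  5. ALU→r3 ⇒ no(FU)  {0A/1Mu/1Ld/0B | 1r 0w}
  6. ALU→r0 ⇒ no(FU)  {0A/1Mu/1Ld/0B | 1r 0w}
  7. ALU→r2 ⇒ no(FU)  {0A/1Mu/1Ld/0B | 1r 0w}

reason(slot 7) = FU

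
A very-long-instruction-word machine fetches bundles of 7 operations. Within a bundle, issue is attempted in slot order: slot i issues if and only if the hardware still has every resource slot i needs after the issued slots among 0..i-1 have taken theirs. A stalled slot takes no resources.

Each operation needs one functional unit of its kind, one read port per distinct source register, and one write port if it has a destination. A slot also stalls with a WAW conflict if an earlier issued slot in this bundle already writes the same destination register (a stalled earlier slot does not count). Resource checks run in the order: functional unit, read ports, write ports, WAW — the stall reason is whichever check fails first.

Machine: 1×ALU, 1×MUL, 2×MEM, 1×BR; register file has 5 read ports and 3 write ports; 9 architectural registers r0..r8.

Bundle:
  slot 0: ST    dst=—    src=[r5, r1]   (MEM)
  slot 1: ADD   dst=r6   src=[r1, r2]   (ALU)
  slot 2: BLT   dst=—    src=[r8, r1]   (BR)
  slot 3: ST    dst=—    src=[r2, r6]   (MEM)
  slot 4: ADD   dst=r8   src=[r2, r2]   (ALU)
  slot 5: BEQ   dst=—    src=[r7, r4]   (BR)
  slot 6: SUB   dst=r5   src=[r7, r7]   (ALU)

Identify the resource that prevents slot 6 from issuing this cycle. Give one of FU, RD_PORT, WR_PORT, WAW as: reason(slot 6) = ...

(0) want 1×MEM +2rd +0wr — yes → AL1|MU1|ME1|BR1|rd3|wr3
(1) want 1×ALU +2rd +1wr — yes → AL0|MU1|ME1|BR1|rd1|wr2
(2) want 1×BR +2rd +0wr — RD_PORT → AL0|MU1|ME1|BR1|rd1|wr2
(3) want 1×MEM +2rd +0wr — RD_PORT → AL0|MU1|ME1|BR1|rd1|wr2
(4) want 1×ALU +1rd +1wr — FU → AL0|MU1|ME1|BR1|rd1|wr2
(5) want 1×BR +2rd +0wr — RD_PORT → AL0|MU1|ME1|BR1|rd1|wr2
(6) want 1×ALU +1rd +1wr — FU → AL0|MU1|ME1|BR1|rd1|wr2

reason(slot 6) = FU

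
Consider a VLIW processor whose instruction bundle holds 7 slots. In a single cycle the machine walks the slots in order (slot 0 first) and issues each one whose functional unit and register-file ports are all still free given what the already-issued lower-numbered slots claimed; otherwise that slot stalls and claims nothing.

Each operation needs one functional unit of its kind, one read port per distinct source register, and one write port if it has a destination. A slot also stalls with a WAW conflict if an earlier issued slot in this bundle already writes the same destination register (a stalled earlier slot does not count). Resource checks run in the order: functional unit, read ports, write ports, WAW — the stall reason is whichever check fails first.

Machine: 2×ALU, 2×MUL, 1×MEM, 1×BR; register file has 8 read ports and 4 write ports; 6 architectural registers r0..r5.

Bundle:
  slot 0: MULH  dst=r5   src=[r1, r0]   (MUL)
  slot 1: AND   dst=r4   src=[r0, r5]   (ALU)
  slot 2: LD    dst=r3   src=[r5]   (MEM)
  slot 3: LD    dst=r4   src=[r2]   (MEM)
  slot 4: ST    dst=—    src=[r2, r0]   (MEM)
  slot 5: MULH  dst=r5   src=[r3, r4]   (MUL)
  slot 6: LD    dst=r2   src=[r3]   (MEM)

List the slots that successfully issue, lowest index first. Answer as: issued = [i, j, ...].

issued = [0, 1, 2]

#0 MUL src=r1,r0 dispatched  <A:2 Mu:1 Ld:1 B:1 rd:6 wr:3>
#1 ALU src=r0,r5 dispatched  <A:1 Mu:1 Ld:1 B:1 rd:4 wr:2>
#2 MEM src=r5 dispatched  <A:1 Mu:1 Ld:0 B:1 rd:3 wr:1>
#3 MEM src=r2 held:FU  <A:1 Mu:1 Ld:0 B:1 rd:3 wr:1>
#4 MEM src=r2,r0 held:FU  <A:1 Mu:1 Ld:0 B:1 rd:3 wr:1>
#5 MUL src=r3,r4 held:WAW  <A:1 Mu:1 Ld:0 B:1 rd:3 wr:1>
#6 MEM src=r3 held:FU  <A:1 Mu:1 Ld:0 B:1 rd:3 wr:1>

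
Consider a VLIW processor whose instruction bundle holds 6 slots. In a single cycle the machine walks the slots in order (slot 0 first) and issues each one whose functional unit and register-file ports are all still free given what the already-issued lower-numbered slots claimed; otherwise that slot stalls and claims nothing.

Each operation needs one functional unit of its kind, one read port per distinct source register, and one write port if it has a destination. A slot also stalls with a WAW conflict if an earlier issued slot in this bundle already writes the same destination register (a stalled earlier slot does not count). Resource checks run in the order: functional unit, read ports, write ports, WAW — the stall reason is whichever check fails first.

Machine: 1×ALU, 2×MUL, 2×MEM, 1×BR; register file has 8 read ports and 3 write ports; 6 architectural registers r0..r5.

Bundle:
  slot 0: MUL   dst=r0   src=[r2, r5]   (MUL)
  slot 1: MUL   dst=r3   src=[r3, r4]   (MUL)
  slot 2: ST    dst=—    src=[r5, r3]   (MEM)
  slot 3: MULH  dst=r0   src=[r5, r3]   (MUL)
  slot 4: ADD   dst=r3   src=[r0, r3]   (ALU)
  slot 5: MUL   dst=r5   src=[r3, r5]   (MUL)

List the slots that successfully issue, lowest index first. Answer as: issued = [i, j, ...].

  0. MUL→r0 ⇒ go  {1A/1Mu/2Ld/1B | 6r 2w}
  1. MUL→r3 ⇒ go  {1A/0Mu/2Ld/1B | 4r 1w}
  2. MEM ⇒ go  {1A/0Mu/1Ld/1B | 2r 1w}
  3. MUL→r0 ⇒ no(FU)  {1A/0Mu/1Ld/1B | 2r 1w}
  4. ALU→r3 ⇒ no(WAW)  {1A/0Mu/1Ld/1B | 2r 1w}
  5. MUL→r5 ⇒ no(FU)  {1A/0Mu/1Ld/1B | 2r 1w}

issued = [0, 1, 2]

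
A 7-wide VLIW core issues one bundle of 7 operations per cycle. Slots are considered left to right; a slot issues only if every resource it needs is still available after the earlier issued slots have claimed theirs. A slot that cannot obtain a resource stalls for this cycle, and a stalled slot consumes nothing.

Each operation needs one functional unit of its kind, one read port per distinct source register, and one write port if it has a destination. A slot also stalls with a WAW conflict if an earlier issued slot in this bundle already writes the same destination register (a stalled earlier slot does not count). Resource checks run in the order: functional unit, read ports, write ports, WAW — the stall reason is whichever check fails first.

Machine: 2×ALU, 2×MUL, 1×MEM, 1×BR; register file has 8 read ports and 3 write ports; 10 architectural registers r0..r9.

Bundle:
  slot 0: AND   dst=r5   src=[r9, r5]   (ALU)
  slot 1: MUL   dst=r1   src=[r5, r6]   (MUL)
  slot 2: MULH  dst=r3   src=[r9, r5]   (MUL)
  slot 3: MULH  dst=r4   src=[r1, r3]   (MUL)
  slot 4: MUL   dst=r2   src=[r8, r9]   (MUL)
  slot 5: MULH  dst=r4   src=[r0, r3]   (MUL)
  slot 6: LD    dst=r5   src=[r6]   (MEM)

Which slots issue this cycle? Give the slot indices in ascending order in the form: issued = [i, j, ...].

slot 0 (ALU): ISSUE — free A1,Mu2,Ld1,B1 rp6 wp2
slot 1 (MUL): ISSUE — free A1,Mu1,Ld1,B1 rp4 wp1
slot 2 (MUL): ISSUE — free A1,Mu0,Ld1,B1 rp2 wp0
slot 3 (MUL): stall FU — free A1,Mu0,Ld1,B1 rp2 wp0
slot 4 (MUL): stall FU — free A1,Mu0,Ld1,B1 rp2 wp0
slot 5 (MUL): stall FU — free A1,Mu0,Ld1,B1 rp2 wp0
slot 6 (MEM): stall WR_PORT — free A1,Mu0,Ld1,B1 rp2 wp0

issued = [0, 1, 2]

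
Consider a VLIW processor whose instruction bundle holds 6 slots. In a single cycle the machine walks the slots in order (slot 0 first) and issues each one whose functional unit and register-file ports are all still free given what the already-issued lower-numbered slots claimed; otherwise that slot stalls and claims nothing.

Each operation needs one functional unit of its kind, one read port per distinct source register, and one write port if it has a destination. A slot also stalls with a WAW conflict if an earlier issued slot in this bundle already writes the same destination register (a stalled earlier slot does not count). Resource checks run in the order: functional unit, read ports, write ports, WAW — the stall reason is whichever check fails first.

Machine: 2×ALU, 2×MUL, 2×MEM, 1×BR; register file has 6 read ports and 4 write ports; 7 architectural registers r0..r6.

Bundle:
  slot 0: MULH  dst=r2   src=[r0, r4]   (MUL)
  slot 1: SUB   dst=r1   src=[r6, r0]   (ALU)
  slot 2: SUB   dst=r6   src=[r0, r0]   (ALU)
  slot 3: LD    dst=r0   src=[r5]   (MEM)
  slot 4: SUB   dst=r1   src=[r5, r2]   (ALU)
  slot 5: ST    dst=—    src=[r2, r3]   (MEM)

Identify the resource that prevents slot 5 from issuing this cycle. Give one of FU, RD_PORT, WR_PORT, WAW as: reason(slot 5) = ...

#0 MUL src=r0,r4 dispatched  <A:2 Mu:1 Ld:2 B:1 rd:4 wr:3>
#1 ALU src=r6,r0 dispatched  <A:1 Mu:1 Ld:2 B:1 rd:2 wr:2>
#2 ALU src=r0,r0 dispatched  <A:0 Mu:1 Ld:2 B:1 rd:1 wr:1>
#3 MEM src=r5 dispatched  <A:0 Mu:1 Ld:1 B:1 rd:0 wr:0>
#4 ALU src=r5,r2 held:FU  <A:0 Mu:1 Ld:1 B:1 rd:0 wr:0>
#5 MEM src=r2,r3 held:RD_PORT  <A:0 Mu:1 Ld:1 B:1 rd:0 wr:0>

reason(slot 5) = RD_PORT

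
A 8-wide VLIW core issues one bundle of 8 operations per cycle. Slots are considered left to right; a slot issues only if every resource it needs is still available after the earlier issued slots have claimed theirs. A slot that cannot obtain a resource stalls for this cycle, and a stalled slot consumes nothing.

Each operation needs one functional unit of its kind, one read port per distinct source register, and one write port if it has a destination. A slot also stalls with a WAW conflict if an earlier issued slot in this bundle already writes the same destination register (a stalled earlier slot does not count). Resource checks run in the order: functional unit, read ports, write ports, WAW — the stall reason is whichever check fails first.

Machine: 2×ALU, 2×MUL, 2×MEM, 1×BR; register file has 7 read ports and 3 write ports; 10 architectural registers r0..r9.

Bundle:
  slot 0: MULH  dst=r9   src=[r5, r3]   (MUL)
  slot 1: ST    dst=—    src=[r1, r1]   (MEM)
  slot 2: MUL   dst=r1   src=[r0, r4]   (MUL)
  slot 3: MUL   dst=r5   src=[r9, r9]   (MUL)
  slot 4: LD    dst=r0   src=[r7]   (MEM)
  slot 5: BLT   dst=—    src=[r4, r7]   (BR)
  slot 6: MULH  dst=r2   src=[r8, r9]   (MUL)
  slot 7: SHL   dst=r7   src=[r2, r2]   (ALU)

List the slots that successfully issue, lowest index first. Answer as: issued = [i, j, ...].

  0. MUL→r9 ⇒ go  {2A/1Mu/2Ld/1B | 5r 2w}
  1. MEM ⇒ go  {2A/1Mu/1Ld/1B | 4r 2w}
  2. MUL→r1 ⇒ go  {2A/0Mu/1Ld/1B | 2r 1w}
  3. MUL→r5 ⇒ no(FU)  {2A/0Mu/1Ld/1B | 2r 1w}
  4. MEM→r0 ⇒ go  {2A/0Mu/0Ld/1B | 1r 0w}
  5. BR ⇒ no(RD_PORT)  {2A/0Mu/0Ld/1B | 1r 0w}
  6. MUL→r2 ⇒ no(FU)  {2A/0Mu/0Ld/1B | 1r 0w}
  7. ALU→r7 ⇒ no(WR_PORT)  {2A/0Mu/0Ld/1B | 1r 0w}

issued = [0, 1, 2, 4]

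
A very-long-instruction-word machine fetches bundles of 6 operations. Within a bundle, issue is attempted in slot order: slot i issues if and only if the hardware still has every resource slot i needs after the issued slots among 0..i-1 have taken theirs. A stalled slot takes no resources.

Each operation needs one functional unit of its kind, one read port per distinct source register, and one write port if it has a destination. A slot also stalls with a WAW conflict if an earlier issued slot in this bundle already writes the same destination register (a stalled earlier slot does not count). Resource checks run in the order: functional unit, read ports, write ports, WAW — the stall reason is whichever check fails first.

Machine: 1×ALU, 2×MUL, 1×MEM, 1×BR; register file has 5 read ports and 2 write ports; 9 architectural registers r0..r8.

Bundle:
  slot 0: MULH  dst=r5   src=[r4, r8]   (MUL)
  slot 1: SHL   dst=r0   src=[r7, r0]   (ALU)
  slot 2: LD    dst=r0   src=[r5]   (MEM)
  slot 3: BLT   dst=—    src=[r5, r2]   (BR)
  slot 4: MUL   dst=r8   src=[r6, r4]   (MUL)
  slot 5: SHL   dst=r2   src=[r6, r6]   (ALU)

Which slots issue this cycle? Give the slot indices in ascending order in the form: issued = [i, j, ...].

(0) want 1×MUL +2rd +1wr — yes → AL1|MU1|ME1|BR1|rd3|wr1
(1) want 1×ALU +2rd +1wr — yes → AL0|MU1|ME1|BR1|rd1|wr0
(2) want 1×MEM +1rd +1wr — WR_PORT → AL0|MU1|ME1|BR1|rd1|wr0
(3) want 1×BR +2rd +0wr — RD_PORT → AL0|MU1|ME1|BR1|rd1|wr0
(4) want 1×MUL +2rd +1wr — RD_PORT → AL0|MU1|ME1|BR1|rd1|wr0
(5) want 1×ALU +1rd +1wr — FU → AL0|MU1|ME1|BR1|rd1|wr0

issued = [0, 1]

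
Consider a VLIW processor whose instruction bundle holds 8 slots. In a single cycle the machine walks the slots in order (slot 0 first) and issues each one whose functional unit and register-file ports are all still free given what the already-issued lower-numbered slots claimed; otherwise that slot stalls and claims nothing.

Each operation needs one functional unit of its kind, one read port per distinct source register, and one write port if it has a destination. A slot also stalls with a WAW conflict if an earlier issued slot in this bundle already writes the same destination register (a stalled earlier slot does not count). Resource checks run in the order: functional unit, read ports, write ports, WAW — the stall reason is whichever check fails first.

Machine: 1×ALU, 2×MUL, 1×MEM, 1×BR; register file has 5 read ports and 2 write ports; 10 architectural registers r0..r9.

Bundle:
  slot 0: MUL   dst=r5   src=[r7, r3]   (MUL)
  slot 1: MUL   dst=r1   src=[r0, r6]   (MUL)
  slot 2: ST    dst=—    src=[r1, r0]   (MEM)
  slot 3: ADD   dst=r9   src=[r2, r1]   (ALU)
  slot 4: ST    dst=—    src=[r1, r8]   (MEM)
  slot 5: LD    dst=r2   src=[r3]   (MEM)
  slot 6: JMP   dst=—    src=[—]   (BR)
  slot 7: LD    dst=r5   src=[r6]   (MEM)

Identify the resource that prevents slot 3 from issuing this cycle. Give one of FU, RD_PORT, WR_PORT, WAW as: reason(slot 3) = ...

[0] MUL needs rd=2 wr=1: ok; after: ALU=1 MUL=1 MEM=1 BR=1, R=3, W=1
[1] MUL needs rd=2 wr=1: ok; after: ALU=1 MUL=0 MEM=1 BR=1, R=1, W=0
[2] MEM needs rd=2 wr=0: RD_PORT; after: ALU=1 MUL=0 MEM=1 BR=1, R=1, W=0
[3] ALU needs rd=2 wr=1: RD_PORT; after: ALU=1 MUL=0 MEM=1 BR=1, R=1, W=0
[4] MEM needs rd=2 wr=0: RD_PORT; after: ALU=1 MUL=0 MEM=1 BR=1, R=1, W=0
[5] MEM needs rd=1 wr=1: WR_PORT; after: ALU=1 MUL=0 MEM=1 BR=1, R=1, W=0
[6] BR needs rd=0 wr=0: ok; after: ALU=1 MUL=0 MEM=1 BR=0, R=1, W=0
[7] MEM needs rd=1 wr=1: WR_PORT; after: ALU=1 MUL=0 MEM=1 BR=0, R=1, W=0

reason(slot 3) = RD_PORT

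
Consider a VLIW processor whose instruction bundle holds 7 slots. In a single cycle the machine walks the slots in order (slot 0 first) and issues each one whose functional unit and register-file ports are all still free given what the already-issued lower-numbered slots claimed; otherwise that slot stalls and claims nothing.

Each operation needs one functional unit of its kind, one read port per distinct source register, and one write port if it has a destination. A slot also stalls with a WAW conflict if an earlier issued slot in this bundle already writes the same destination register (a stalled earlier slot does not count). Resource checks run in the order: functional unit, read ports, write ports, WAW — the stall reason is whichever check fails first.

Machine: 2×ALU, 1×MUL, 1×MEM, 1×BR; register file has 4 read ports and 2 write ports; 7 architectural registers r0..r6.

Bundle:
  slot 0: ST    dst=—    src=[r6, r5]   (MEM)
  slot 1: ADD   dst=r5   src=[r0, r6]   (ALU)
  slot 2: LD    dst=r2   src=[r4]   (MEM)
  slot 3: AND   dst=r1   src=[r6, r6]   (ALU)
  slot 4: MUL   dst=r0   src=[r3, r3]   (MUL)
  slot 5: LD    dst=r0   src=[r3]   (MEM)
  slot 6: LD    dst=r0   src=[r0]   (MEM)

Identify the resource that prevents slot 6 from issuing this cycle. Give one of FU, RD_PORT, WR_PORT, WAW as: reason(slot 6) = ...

reason(slot 6) = FU

  0. MEM ⇒ go  {2A/1Mu/0Ld/1B | 2r 2w}
  1. ALU→r5 ⇒ go  {1A/1Mu/0Ld/1B | 0r 1w}
  2. MEM→r2 ⇒ no(FU)  {1A/1Mu/0Ld/1B | 0r 1w}
  3. ALU→r1 ⇒ no(RD_PORT)  {1A/1Mu/0Ld/1B | 0r 1w}
  4. MUL→r0 ⇒ no(RD_PORT)  {1A/1Mu/0Ld/1B | 0r 1w}
  5. MEM→r0 ⇒ no(FU)  {1A/1Mu/0Ld/1B | 0r 1w}
  6. MEM→r0 ⇒ no(FU)  {1A/1Mu/0Ld/1B | 0r 1w}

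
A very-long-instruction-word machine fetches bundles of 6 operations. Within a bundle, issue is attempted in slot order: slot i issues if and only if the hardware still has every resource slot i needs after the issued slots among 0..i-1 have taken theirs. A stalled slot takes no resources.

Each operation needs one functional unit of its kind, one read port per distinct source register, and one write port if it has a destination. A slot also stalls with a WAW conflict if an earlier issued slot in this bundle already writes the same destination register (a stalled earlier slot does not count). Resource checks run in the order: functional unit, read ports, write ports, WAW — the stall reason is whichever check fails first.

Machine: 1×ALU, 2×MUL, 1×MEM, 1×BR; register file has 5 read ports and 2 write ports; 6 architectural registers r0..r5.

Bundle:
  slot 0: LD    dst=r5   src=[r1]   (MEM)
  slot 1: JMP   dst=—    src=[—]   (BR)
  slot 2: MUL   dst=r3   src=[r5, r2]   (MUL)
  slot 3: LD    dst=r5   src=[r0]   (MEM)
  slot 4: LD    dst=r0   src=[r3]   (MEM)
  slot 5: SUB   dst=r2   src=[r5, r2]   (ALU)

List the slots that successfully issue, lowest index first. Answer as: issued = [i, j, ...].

issued = [0, 1, 2]

(0) want 1×MEM +1rd +1wr — yes → AL1|MU2|ME0|BR1|rd4|wr1
(1) want 1×BR +0rd +0wr — yes → AL1|MU2|ME0|BR0|rd4|wr1
(2) want 1×MUL +2rd +1wr — yes → AL1|MU1|ME0|BR0|rd2|wr0
(3) want 1×MEM +1rd +1wr — FU → AL1|MU1|ME0|BR0|rd2|wr0
(4) want 1×MEM +1rd +1wr — FU → AL1|MU1|ME0|BR0|rd2|wr0
(5) want 1×ALU +2rd +1wr — WR_PORT → AL1|MU1|ME0|BR0|rd2|wr0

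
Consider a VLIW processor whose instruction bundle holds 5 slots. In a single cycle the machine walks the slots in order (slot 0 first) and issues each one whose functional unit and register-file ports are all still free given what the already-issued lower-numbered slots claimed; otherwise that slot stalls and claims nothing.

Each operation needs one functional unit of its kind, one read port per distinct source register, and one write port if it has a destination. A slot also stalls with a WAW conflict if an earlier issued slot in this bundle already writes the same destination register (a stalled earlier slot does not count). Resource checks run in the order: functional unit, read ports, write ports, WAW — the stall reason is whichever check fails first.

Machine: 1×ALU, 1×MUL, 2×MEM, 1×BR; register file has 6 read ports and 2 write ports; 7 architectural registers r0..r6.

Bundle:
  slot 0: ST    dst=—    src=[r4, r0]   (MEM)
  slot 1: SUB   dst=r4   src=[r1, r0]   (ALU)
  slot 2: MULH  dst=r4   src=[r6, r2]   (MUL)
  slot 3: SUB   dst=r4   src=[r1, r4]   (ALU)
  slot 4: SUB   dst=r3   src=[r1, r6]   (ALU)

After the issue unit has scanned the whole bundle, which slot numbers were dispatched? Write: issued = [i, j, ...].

issued = [0, 1]

  0. MEM ⇒ go  {1A/1Mu/1Ld/1B | 4r 2w}
  1. ALU→r4 ⇒ go  {0A/1Mu/1Ld/1B | 2r 1w}
  2. MUL→r4 ⇒ no(WAW)  {0A/1Mu/1Ld/1B | 2r 1w}
  3. ALU→r4 ⇒ no(FU)  {0A/1Mu/1Ld/1B | 2r 1w}
  4. ALU→r3 ⇒ no(FU)  {0A/1Mu/1Ld/1B | 2r 1w}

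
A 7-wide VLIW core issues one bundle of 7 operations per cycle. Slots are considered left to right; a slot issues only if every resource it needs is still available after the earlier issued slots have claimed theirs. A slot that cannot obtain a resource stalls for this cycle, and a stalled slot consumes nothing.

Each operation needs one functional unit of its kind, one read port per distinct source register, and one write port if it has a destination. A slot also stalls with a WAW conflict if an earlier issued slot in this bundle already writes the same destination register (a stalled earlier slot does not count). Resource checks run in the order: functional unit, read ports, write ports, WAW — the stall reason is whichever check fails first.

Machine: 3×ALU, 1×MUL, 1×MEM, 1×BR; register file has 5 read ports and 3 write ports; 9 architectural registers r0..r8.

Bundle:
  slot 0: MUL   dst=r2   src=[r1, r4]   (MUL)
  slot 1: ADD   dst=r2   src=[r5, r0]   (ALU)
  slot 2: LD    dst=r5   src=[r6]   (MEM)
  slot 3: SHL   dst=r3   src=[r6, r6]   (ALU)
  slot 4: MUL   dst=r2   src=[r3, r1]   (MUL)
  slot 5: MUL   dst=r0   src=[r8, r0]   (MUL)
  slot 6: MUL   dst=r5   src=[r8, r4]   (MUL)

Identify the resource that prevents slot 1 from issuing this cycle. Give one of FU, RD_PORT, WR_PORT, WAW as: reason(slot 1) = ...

reason(slot 1) = WAW

[0] MUL needs rd=2 wr=1: ok; after: ALU=3 MUL=0 MEM=1 BR=1, R=3, W=2
[1] ALU needs rd=2 wr=1: WAW; after: ALU=3 MUL=0 MEM=1 BR=1, R=3, W=2
[2] MEM needs rd=1 wr=1: ok; after: ALU=3 MUL=0 MEM=0 BR=1, R=2, W=1
[3] ALU needs rd=1 wr=1: ok; after: ALU=2 MUL=0 MEM=0 BR=1, R=1, W=0
[4] MUL needs rd=2 wr=1: FU; after: ALU=2 MUL=0 MEM=0 BR=1, R=1, W=0
[5] MUL needs rd=2 wr=1: FU; after: ALU=2 MUL=0 MEM=0 BR=1, R=1, W=0
[6] MUL needs rd=2 wr=1: FU; after: ALU=2 MUL=0 MEM=0 BR=1, R=1, W=0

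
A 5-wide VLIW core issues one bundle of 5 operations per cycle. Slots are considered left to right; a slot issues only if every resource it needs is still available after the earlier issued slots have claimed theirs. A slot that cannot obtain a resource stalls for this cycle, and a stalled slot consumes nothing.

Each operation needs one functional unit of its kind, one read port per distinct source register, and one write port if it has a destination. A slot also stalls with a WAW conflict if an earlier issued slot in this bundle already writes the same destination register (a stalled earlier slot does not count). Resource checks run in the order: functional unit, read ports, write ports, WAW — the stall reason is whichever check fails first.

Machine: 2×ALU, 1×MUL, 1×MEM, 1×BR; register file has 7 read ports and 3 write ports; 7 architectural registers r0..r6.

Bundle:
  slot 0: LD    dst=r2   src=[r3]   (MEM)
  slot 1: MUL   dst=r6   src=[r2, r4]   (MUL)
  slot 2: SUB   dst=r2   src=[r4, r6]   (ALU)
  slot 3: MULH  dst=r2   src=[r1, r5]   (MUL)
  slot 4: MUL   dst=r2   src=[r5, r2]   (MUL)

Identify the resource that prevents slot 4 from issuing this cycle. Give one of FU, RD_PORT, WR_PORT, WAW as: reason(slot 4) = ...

reason(slot 4) = FU

#0 MEM src=r3 dispatched  <A:2 Mu:1 Ld:0 B:1 rd:6 wr:2>
#1 MUL src=r2,r4 dispatched  <A:2 Mu:0 Ld:0 B:1 rd:4 wr:1>
#2 ALU src=r4,r6 held:WAW  <A:2 Mu:0 Ld:0 B:1 rd:4 wr:1>
#3 MUL src=r1,r5 held:FU  <A:2 Mu:0 Ld:0 B:1 rd:4 wr:1>
#4 MUL src=r5,r2 held:FU  <A:2 Mu:0 Ld:0 B:1 rd:4 wr:1>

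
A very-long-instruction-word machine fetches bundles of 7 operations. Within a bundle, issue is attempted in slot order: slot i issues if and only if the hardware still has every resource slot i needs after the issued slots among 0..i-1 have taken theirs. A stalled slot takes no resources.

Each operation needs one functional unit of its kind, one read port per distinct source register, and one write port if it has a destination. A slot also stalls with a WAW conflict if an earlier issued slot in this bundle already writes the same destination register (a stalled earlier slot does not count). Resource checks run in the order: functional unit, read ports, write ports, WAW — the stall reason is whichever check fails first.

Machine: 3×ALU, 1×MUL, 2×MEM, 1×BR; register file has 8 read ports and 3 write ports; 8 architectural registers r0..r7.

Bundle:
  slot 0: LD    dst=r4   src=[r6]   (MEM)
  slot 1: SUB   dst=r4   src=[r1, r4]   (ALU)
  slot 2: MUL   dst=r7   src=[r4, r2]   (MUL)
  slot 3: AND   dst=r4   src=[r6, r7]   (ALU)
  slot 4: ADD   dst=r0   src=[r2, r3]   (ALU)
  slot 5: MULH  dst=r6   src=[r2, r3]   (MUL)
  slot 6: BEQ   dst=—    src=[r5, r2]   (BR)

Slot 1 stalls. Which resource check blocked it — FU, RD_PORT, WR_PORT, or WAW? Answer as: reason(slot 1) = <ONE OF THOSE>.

[0] MEM needs rd=1 wr=1: ok; after: ALU=3 MUL=1 MEM=1 BR=1, R=7, W=2
[1] ALU needs rd=2 wr=1: WAW; after: ALU=3 MUL=1 MEM=1 BR=1, R=7, W=2
[2] MUL needs rd=2 wr=1: ok; after: ALU=3 MUL=0 MEM=1 BR=1, R=5, W=1
[3] ALU needs rd=2 wr=1: WAW; after: ALU=3 MUL=0 MEM=1 BR=1, R=5, W=1
[4] ALU needs rd=2 wr=1: ok; after: ALU=2 MUL=0 MEM=1 BR=1, R=3, W=0
[5] MUL needs rd=2 wr=1: FU; after: ALU=2 MUL=0 MEM=1 BR=1, R=3, W=0
[6] BR needs rd=2 wr=0: ok; after: ALU=2 MUL=0 MEM=1 BR=0, R=1, W=0

reason(slot 1) = WAW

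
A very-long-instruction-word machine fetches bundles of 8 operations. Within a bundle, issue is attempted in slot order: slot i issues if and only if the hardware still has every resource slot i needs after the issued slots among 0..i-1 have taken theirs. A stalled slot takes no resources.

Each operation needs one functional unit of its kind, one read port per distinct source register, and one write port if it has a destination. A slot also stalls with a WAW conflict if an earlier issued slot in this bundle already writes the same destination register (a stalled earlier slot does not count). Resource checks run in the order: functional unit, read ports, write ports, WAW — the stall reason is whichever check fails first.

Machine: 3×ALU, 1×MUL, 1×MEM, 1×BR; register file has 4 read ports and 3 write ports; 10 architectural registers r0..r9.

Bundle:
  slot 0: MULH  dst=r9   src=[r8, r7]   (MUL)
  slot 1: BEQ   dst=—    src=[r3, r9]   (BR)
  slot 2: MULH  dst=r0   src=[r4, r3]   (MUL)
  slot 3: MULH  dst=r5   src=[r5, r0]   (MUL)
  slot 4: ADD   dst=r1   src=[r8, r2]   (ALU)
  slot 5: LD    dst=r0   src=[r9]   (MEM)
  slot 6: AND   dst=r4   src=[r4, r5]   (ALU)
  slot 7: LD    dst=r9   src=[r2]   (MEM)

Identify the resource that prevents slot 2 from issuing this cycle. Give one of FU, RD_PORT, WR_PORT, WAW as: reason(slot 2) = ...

slot 0 (MUL): ISSUE — free A3,Mu0,Ld1,B1 rp2 wp2
slot 1 (BR): ISSUE — free A3,Mu0,Ld1,B0 rp0 wp2
slot 2 (MUL): stall FU — free A3,Mu0,Ld1,B0 rp0 wp2
slot 3 (MUL): stall FU — free A3,Mu0,Ld1,B0 rp0 wp2
slot 4 (ALU): stall RD_PORT — free A3,Mu0,Ld1,B0 rp0 wp2
slot 5 (MEM): stall RD_PORT — free A3,Mu0,Ld1,B0 rp0 wp2
slot 6 (ALU): stall RD_PORT — free A3,Mu0,Ld1,B0 rp0 wp2
slot 7 (MEM): stall RD_PORT — free A3,Mu0,Ld1,B0 rp0 wp2

reason(slot 2) = FU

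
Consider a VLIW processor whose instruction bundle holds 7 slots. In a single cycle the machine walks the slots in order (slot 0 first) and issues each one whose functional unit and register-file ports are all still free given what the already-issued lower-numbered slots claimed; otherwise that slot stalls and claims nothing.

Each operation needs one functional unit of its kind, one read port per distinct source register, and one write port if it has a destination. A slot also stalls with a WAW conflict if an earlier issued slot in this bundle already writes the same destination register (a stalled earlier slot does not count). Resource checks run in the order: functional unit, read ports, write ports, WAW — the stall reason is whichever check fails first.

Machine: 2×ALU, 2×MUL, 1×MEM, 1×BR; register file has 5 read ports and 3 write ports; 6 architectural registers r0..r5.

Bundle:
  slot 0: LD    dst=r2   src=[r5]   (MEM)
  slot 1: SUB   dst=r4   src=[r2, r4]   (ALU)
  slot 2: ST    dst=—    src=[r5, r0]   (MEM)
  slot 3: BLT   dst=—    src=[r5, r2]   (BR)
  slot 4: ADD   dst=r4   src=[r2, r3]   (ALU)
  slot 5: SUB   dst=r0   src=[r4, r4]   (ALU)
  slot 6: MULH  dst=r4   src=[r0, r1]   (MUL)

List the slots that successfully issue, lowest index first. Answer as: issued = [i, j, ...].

[0] MEM needs rd=1 wr=1: ok; after: ALU=2 MUL=2 MEM=0 BR=1, R=4, W=2
[1] ALU needs rd=2 wr=1: ok; after: ALU=1 MUL=2 MEM=0 BR=1, R=2, W=1
[2] MEM needs rd=2 wr=0: FU; after: ALU=1 MUL=2 MEM=0 BR=1, R=2, W=1
[3] BR needs rd=2 wr=0: ok; after: ALU=1 MUL=2 MEM=0 BR=0, R=0, W=1
[4] ALU needs rd=2 wr=1: RD_PORT; after: ALU=1 MUL=2 MEM=0 BR=0, R=0, W=1
[5] ALU needs rd=1 wr=1: RD_PORT; after: ALU=1 MUL=2 MEM=0 BR=0, R=0, W=1
[6] MUL needs rd=2 wr=1: RD_PORT; after: ALU=1 MUL=2 MEM=0 BR=0, R=0, W=1

issued = [0, 1, 3]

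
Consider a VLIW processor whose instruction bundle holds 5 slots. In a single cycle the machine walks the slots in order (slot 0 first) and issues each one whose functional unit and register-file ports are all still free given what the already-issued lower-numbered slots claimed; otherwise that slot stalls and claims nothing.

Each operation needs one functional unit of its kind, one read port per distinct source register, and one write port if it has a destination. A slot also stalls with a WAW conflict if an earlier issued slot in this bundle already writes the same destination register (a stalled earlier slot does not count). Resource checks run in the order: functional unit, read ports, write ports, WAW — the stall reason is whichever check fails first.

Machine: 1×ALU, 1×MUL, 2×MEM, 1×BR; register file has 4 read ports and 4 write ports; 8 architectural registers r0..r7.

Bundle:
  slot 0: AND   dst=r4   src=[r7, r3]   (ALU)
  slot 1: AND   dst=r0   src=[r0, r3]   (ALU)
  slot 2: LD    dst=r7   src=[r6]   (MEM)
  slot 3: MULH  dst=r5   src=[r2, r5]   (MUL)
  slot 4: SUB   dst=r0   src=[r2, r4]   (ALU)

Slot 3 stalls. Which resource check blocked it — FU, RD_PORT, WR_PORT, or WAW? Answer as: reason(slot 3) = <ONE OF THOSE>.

reason(slot 3) = RD_PORT

slot 0 (ALU): ISSUE — free A0,Mu1,Ld2,B1 rp2 wp3
slot 1 (ALU): stall FU — free A0,Mu1,Ld2,B1 rp2 wp3
slot 2 (MEM): ISSUE — free A0,Mu1,Ld1,B1 rp1 wp2
slot 3 (MUL): stall RD_PORT — free A0,Mu1,Ld1,B1 rp1 wp2
slot 4 (ALU): stall FU — free A0,Mu1,Ld1,B1 rp1 wp2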